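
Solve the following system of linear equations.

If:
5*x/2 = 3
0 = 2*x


Then:
No Solution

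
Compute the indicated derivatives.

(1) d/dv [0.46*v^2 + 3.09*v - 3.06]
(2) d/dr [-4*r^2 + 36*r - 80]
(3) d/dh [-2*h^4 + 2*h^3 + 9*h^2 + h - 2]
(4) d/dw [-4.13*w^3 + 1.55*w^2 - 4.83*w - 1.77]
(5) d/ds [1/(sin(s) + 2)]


(1) = 0.92*v + 3.09
(2) = 36 - 8*r
(3) = -8*h^3 + 6*h^2 + 18*h + 1
(4) = -12.39*w^2 + 3.1*w - 4.83
(5) = -cos(s)/(sin(s) + 2)^2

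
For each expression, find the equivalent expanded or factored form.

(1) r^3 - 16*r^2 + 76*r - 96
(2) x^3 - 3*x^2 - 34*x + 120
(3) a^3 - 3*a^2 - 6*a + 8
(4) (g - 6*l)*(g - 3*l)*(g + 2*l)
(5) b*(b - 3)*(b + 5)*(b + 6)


(1) = (r - 8)*(r - 6)*(r - 2)
(2) = (x - 5)*(x - 4)*(x + 6)
(3) = (a - 4)*(a - 1)*(a + 2)
(4) = g^3 - 7*g^2*l + 36*l^3
(5) = b^4 + 8*b^3 - 3*b^2 - 90*b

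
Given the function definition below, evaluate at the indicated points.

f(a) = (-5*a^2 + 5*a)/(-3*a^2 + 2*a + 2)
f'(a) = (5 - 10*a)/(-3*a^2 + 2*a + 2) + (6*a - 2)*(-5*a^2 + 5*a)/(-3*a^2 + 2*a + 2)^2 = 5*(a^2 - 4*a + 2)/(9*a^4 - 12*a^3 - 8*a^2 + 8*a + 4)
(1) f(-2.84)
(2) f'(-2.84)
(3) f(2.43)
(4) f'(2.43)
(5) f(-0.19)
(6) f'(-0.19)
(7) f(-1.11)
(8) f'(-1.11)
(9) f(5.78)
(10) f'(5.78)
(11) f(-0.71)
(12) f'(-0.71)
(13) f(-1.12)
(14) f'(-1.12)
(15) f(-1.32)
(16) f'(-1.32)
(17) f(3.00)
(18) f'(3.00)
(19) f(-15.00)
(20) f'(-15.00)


(1) = 1.96
(2) = 0.14
(3) = 1.60
(4) = -0.08
(5) = -0.75
(6) = 6.12
(7) = 2.99
(8) = 2.50
(9) = 1.59
(10) = 0.01
(11) = 6.51
(12) = 30.74
(13) = 2.97
(14) = 2.41
(15) = 2.61
(16) = 1.31
(17) = 1.58
(18) = -0.01
(19) = 1.71
(20) = 0.00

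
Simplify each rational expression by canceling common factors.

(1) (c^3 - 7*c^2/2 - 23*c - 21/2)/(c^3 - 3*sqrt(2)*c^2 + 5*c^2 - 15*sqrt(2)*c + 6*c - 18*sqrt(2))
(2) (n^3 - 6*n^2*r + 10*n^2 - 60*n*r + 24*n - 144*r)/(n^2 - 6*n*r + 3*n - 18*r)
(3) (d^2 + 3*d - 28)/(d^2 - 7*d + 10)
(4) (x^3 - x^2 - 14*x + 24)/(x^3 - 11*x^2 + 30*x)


(1) = (2*c^2 - 13*c - 7)/(2*c^2 + c*(4 - 6*sqrt(2)) - 12*sqrt(2))
(2) = (n^2 + 10*n + 24)/(n + 3)
(3) = (d^2 + 3*d - 28)/(d^2 - 7*d + 10)
(4) = (x^3 - x^2 - 14*x + 24)/(x^3 - 11*x^2 + 30*x)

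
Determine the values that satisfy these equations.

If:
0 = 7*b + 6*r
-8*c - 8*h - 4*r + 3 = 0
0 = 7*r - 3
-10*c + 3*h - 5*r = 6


Then:
b = -18/49
c = -33/56
h = 3/4
r = 3/7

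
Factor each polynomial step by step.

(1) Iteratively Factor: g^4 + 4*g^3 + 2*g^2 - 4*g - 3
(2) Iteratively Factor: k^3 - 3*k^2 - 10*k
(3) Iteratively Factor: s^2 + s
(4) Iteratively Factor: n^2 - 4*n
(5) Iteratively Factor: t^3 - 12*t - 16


(1) = (g + 1)*(g^3 + 3*g^2 - g - 3) = (g + 1)*(g + 3)*(g^2 - 1) = (g - 1)*(g + 1)*(g + 3)*(g + 1)
(2) = (k + 2)*(k^2 - 5*k) = k*(k + 2)*(k - 5)
(3) = (s + 1)*(s)
(4) = (n - 4)*(n)
(5) = (t - 4)*(t^2 + 4*t + 4) = (t - 4)*(t + 2)*(t + 2)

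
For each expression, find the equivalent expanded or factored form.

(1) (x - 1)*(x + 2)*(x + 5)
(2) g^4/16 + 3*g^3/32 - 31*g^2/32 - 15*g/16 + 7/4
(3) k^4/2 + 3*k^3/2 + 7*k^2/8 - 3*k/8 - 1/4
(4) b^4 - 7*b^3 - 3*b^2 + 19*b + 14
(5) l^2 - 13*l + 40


(1) = x^3 + 6*x^2 + 3*x - 10
(2) = (g/4 + 1/2)*(g/4 + 1)*(g - 7/2)*(g - 1)
(3) = (k/2 + 1/4)*(k - 1/2)*(k + 1)*(k + 2)
(4) = (b - 7)*(b - 2)*(b + 1)^2
(5) = (l - 8)*(l - 5)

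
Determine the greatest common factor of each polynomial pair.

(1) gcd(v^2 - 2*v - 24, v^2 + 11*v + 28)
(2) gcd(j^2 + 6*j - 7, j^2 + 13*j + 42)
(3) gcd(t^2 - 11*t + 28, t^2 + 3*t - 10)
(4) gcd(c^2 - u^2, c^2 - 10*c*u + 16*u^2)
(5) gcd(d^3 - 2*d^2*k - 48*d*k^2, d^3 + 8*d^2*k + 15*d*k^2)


(1) = v + 4
(2) = j + 7
(3) = gcd((t - 7)*(t - 4), (t - 2)*(t + 5)) = 1
(4) = 1
(5) = d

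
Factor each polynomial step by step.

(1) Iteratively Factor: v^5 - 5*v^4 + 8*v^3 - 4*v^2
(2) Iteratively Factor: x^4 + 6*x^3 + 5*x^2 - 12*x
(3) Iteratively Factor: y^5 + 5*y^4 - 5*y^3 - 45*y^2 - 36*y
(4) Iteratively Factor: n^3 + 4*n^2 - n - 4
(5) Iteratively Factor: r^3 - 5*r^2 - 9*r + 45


(1) = (v - 2)*(v^4 - 3*v^3 + 2*v^2) = v*(v - 2)*(v^3 - 3*v^2 + 2*v) = v^2*(v - 2)*(v^2 - 3*v + 2) = v^2*(v - 2)*(v - 1)*(v - 2)
(2) = (x - 1)*(x^3 + 7*x^2 + 12*x) = (x - 1)*(x + 3)*(x^2 + 4*x) = x*(x - 1)*(x + 3)*(x + 4)
(3) = (y + 1)*(y^4 + 4*y^3 - 9*y^2 - 36*y) = (y - 3)*(y + 1)*(y^3 + 7*y^2 + 12*y) = y*(y - 3)*(y + 1)*(y^2 + 7*y + 12) = y*(y - 3)*(y + 1)*(y + 3)*(y + 4)
(4) = (n + 1)*(n^2 + 3*n - 4) = (n - 1)*(n + 1)*(n + 4)
(5) = (r + 3)*(r^2 - 8*r + 15) = (r - 3)*(r + 3)*(r - 5)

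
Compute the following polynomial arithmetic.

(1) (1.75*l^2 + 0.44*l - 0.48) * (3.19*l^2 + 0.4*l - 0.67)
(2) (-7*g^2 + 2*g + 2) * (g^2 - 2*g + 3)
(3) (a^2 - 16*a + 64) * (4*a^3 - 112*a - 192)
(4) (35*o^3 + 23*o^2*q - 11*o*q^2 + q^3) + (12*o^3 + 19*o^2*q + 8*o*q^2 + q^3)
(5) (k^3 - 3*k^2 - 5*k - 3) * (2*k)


(1) = 5.5825*l^4 + 2.1036*l^3 - 2.5277*l^2 - 0.4868*l + 0.3216
(2) = -7*g^4 + 16*g^3 - 23*g^2 + 2*g + 6
(3) = 4*a^5 - 64*a^4 + 144*a^3 + 1600*a^2 - 4096*a - 12288
(4) = 47*o^3 + 42*o^2*q - 3*o*q^2 + 2*q^3
(5) = 2*k^4 - 6*k^3 - 10*k^2 - 6*k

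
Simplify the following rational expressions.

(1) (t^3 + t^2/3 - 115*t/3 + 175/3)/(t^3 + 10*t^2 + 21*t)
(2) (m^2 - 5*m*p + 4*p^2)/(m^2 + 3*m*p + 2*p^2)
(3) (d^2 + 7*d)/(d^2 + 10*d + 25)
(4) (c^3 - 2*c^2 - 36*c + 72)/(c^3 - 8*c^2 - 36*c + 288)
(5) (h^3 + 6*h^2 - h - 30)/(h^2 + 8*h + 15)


(1) = (3*t^2 - 20*t + 25)/(3*t^2 + 9*t)
(2) = (m^2 - 5*m*p + 4*p^2)/(m^2 + 3*m*p + 2*p^2)
(3) = (d^2 + 7*d)/(d^2 + 10*d + 25)
(4) = (c - 2)/(c - 8)
(5) = h - 2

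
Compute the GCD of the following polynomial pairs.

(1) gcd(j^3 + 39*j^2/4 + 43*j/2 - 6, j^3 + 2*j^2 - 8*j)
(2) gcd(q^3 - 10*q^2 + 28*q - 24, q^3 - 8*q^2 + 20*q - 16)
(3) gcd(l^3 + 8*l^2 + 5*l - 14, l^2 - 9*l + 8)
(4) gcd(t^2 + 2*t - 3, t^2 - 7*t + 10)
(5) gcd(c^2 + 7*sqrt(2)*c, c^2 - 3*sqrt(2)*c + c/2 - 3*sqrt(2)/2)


(1) = gcd((j - 1/4)*(j + 4)*(j + 6), j*(j - 2)*(j + 4)) = j + 4
(2) = q^2 - 4*q + 4
(3) = gcd((l - 1)*(l + 2)*(l + 7), (l - 8)*(l - 1)) = l - 1
(4) = 1
(5) = 1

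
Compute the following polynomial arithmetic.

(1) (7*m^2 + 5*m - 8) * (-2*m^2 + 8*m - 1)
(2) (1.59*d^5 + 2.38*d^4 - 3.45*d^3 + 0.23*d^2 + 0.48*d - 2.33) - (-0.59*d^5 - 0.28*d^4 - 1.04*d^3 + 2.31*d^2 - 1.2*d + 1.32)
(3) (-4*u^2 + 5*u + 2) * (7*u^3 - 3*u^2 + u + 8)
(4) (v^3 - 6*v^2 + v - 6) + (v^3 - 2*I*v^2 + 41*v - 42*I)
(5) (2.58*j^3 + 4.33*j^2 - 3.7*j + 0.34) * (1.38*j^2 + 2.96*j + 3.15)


(1) = -14*m^4 + 46*m^3 + 49*m^2 - 69*m + 8
(2) = 2.18*d^5 + 2.66*d^4 - 2.41*d^3 - 2.08*d^2 + 1.68*d - 3.65
(3) = -28*u^5 + 47*u^4 - 5*u^3 - 33*u^2 + 42*u + 16
(4) = 2*v^3 - 6*v^2 - 2*I*v^2 + 42*v - 6 - 42*I
(5) = 3.5604*j^5 + 13.6122*j^4 + 15.8378*j^3 + 3.1567*j^2 - 10.6486*j + 1.071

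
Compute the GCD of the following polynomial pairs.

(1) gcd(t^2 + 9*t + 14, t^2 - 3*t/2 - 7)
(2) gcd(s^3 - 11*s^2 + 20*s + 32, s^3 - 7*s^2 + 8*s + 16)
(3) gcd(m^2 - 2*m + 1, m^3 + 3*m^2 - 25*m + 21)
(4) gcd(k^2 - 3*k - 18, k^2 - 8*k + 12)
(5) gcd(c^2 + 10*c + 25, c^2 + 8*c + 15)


(1) = gcd((t + 2)*(t + 7), (t - 7/2)*(t + 2)) = t + 2
(2) = gcd((s - 8)*(s - 4)*(s + 1), (s - 4)^2*(s + 1)) = s^2 - 3*s - 4
(3) = m - 1
(4) = gcd((k - 6)*(k + 3), (k - 6)*(k - 2)) = k - 6
(5) = gcd((c + 5)^2, (c + 3)*(c + 5)) = c + 5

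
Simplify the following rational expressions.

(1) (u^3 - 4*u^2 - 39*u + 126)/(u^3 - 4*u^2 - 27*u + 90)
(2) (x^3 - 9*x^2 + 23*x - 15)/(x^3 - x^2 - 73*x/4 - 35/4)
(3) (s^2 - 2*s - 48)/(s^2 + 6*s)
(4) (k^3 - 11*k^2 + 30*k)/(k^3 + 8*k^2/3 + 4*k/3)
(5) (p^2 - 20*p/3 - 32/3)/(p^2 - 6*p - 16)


(1) = (u^2 - u - 42)/(u^2 - u - 30)
(2) = (4*x^2 - 16*x + 12)/(4*x^2 + 16*x + 7)
(3) = (s - 8)/s
(4) = (3*k^2 - 33*k + 90)/(3*k^2 + 8*k + 4)
(5) = (3*p + 4)/(3*p + 6)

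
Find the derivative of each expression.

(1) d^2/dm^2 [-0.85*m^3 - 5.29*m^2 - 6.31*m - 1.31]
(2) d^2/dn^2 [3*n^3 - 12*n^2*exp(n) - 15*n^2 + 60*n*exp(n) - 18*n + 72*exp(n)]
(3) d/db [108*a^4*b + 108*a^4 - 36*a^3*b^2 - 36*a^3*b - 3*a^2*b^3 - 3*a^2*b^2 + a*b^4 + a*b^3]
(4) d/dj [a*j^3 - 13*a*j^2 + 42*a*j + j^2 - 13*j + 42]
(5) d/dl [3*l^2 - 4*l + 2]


(1) = -5.1*m - 10.58
(2) = -12*n^2*exp(n) + 12*n*exp(n) + 18*n + 168*exp(n) - 30
(3) = a*(108*a^3 - 72*a^2*b - 36*a^2 - 9*a*b^2 - 6*a*b + 4*b^3 + 3*b^2)
(4) = 3*a*j^2 - 26*a*j + 42*a + 2*j - 13
(5) = 6*l - 4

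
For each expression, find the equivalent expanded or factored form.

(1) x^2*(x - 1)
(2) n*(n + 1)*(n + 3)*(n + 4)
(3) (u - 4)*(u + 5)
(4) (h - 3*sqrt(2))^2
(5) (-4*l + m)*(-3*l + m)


(1) = x^3 - x^2
(2) = n^4 + 8*n^3 + 19*n^2 + 12*n
(3) = u^2 + u - 20
(4) = h^2 - 6*sqrt(2)*h + 18
(5) = 12*l^2 - 7*l*m + m^2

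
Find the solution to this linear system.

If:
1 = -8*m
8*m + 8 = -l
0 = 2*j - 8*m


Then:
j = -1/2
l = -7
m = -1/8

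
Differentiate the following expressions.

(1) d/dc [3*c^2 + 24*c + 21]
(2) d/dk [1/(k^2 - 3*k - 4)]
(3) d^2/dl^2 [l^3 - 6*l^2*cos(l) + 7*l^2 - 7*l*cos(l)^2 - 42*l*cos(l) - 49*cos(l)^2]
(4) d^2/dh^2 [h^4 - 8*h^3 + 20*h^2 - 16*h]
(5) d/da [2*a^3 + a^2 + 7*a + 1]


(1) = 6*c + 24
(2) = (3 - 2*k)/(-k^2 + 3*k + 4)^2
(3) = 6*l^2*cos(l) + 24*l*sin(l) + 42*l*cos(l) + 14*l*cos(2*l) + 6*l + 84*sin(l) + 14*sin(2*l) - 12*cos(l) + 98*cos(2*l) + 14
(4) = 12*h^2 - 48*h + 40
(5) = 6*a^2 + 2*a + 7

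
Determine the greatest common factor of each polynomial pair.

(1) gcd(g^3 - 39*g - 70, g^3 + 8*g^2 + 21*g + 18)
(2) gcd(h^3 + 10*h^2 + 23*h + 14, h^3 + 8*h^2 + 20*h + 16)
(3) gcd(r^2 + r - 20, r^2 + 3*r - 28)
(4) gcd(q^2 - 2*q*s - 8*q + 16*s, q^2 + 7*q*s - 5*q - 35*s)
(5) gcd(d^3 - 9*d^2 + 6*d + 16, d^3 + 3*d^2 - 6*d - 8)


(1) = gcd((g - 7)*(g + 2)*(g + 5), (g + 2)*(g + 3)^2) = g + 2
(2) = gcd((h + 1)*(h + 2)*(h + 7), (h + 2)^2*(h + 4)) = h + 2
(3) = gcd((r - 4)*(r + 5), (r - 4)*(r + 7)) = r - 4
(4) = 1
(5) = d^2 - d - 2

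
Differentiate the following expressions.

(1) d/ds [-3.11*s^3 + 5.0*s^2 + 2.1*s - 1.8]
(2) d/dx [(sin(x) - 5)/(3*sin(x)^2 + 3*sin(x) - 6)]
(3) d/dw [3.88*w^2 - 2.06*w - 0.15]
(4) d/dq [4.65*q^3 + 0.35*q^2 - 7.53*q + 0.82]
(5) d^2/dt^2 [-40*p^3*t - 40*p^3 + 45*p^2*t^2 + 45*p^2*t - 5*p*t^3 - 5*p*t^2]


(1) = -9.33*s^2 + 10.0*s + 2.1
(2) = (10*sin(x) + cos(x)^2 + 2)*cos(x)/(3*(sin(x)^2 + sin(x) - 2)^2)
(3) = 7.76*w - 2.06
(4) = 13.95*q^2 + 0.7*q - 7.53
(5) = 10*p*(9*p - 3*t - 1)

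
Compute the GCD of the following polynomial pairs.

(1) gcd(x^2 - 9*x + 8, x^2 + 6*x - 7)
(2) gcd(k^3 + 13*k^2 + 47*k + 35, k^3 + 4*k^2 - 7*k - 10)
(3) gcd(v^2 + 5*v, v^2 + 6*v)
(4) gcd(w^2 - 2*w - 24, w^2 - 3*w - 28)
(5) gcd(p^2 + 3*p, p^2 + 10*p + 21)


(1) = gcd((x - 8)*(x - 1), (x - 1)*(x + 7)) = x - 1
(2) = gcd((k + 1)*(k + 5)*(k + 7), (k - 2)*(k + 1)*(k + 5)) = k^2 + 6*k + 5
(3) = v
(4) = gcd((w - 6)*(w + 4), (w - 7)*(w + 4)) = w + 4
(5) = p + 3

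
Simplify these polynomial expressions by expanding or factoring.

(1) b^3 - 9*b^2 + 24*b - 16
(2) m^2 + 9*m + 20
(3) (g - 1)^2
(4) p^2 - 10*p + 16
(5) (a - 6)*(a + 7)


(1) = (b - 4)^2*(b - 1)
(2) = (m + 4)*(m + 5)
(3) = g^2 - 2*g + 1
(4) = (p - 8)*(p - 2)
(5) = a^2 + a - 42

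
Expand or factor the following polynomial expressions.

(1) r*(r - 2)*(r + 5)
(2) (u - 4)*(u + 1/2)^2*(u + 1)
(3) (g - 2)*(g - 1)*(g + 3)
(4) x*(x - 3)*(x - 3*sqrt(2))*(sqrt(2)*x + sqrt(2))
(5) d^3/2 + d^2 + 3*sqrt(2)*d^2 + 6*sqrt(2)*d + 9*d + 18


(1) = r^3 + 3*r^2 - 10*r
(2) = u^4 - 2*u^3 - 27*u^2/4 - 19*u/4 - 1
(3) = g^3 - 7*g + 6
(4) = sqrt(2)*x^4 - 6*x^3 - 2*sqrt(2)*x^3 - 3*sqrt(2)*x^2 + 12*x^2 + 18*x
(5) = (d/2 + 1)*(d + 3*sqrt(2))^2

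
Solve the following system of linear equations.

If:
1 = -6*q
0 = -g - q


Then:
g = 1/6
q = -1/6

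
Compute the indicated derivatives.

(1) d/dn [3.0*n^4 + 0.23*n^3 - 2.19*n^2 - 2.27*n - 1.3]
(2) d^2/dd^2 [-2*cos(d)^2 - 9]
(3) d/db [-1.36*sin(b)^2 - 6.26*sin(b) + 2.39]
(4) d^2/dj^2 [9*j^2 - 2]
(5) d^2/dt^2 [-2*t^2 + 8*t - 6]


(1) = 12.0*n^3 + 0.69*n^2 - 4.38*n - 2.27
(2) = 4*cos(2*d)
(3) = -(2.72*sin(b) + 6.26)*cos(b)
(4) = 18
(5) = -4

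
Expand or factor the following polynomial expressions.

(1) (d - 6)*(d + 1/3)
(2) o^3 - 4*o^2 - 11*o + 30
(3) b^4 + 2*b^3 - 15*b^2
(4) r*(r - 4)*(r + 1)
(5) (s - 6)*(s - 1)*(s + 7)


(1) = d^2 - 17*d/3 - 2
(2) = (o - 5)*(o - 2)*(o + 3)
(3) = b^2*(b - 3)*(b + 5)
(4) = r^3 - 3*r^2 - 4*r
(5) = s^3 - 43*s + 42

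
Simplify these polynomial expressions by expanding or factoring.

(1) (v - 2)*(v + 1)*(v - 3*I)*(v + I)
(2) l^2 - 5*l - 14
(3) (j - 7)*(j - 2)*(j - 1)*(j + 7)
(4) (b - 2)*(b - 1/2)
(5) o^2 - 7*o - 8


(1) = v^4 - v^3 - 2*I*v^3 + v^2 + 2*I*v^2 - 3*v + 4*I*v - 6
(2) = (l - 7)*(l + 2)
(3) = j^4 - 3*j^3 - 47*j^2 + 147*j - 98
(4) = b^2 - 5*b/2 + 1
(5) = (o - 8)*(o + 1)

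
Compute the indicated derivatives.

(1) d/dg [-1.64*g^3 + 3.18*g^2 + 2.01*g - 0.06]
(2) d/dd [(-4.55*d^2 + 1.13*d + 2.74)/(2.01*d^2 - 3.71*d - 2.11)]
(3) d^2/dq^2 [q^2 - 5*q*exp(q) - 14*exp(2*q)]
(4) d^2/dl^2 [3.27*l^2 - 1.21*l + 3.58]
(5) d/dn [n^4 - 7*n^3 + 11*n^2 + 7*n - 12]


(1) = -4.92*g^2 + 6.36*g + 2.01
(2) = (14.6092*d^2 + 8.1862*d + 7.7811)/(4.0401*d^4 - 14.9142*d^3 + 5.2819*d^2 + 15.6562*d + 4.4521)
(3) = -5*q*exp(q) - 56*exp(2*q) - 10*exp(q) + 2
(4) = 6.54000000000000
(5) = 4*n^3 - 21*n^2 + 22*n + 7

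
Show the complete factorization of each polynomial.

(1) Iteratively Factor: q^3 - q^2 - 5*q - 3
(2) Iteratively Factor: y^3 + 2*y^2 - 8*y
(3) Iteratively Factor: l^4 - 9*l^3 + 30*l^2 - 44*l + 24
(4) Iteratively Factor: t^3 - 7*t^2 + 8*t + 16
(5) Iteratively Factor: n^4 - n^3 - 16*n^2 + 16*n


(1) = (q + 1)*(q^2 - 2*q - 3) = (q + 1)^2*(q - 3)
(2) = (y)*(y^2 + 2*y - 8) = y*(y - 2)*(y + 4)
(3) = (l - 2)*(l^3 - 7*l^2 + 16*l - 12) = (l - 2)^2*(l^2 - 5*l + 6) = (l - 2)^3*(l - 3)
(4) = (t + 1)*(t^2 - 8*t + 16) = (t - 4)*(t + 1)*(t - 4)
(5) = (n - 1)*(n^3 - 16*n) = n*(n - 1)*(n^2 - 16) = n*(n - 1)*(n + 4)*(n - 4)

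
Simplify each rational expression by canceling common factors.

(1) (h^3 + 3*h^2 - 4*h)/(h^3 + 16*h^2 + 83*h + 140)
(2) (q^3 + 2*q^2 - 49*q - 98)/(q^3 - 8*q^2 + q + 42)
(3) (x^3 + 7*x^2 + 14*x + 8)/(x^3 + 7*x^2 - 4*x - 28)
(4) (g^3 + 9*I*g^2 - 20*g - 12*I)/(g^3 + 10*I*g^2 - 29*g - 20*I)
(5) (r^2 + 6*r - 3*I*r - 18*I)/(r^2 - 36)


(1) = (h^2 - h)/(h^2 + 12*h + 35)
(2) = (q + 7)/(q - 3)
(3) = (x^2 + 5*x + 4)/(x^2 + 5*x - 14)
(4) = (g^2 + 8*I*g - 12)/(g^2 + 9*I*g - 20)
(5) = (r - 3*I)/(r - 6)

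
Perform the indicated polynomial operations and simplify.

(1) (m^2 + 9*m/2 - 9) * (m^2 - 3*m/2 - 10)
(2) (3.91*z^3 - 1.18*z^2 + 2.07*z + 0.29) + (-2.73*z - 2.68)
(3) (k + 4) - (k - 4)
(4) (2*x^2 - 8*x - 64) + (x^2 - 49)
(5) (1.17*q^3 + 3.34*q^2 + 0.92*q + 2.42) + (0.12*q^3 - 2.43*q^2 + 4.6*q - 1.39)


(1) = m^4 + 3*m^3 - 103*m^2/4 - 63*m/2 + 90
(2) = 3.91*z^3 - 1.18*z^2 - 0.66*z - 2.39
(3) = 8
(4) = 3*x^2 - 8*x - 113
(5) = 1.29*q^3 + 0.91*q^2 + 5.52*q + 1.03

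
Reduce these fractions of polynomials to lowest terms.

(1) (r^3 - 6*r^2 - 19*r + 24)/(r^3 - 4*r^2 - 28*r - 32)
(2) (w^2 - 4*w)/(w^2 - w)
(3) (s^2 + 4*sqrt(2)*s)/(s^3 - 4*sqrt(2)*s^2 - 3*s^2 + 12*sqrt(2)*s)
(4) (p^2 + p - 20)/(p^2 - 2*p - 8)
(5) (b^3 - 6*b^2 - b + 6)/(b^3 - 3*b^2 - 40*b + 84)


(1) = (r^2 + 2*r - 3)/(r^2 + 4*r + 4)
(2) = (w - 4)/(w - 1)
(3) = (s + 4*sqrt(2))/(s^2 + s*(-4*sqrt(2) - 3) + 12*sqrt(2))
(4) = (p + 5)/(p + 2)
(5) = (b^3 - 6*b^2 - b + 6)/(b^3 - 3*b^2 - 40*b + 84)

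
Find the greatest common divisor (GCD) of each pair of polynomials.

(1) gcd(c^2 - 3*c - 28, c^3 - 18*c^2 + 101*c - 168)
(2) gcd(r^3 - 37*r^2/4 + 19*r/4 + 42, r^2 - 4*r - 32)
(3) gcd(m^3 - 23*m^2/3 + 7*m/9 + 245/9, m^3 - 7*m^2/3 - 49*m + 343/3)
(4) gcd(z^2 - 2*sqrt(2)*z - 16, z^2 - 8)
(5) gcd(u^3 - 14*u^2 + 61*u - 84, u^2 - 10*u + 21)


(1) = gcd((c - 7)*(c + 4), (c - 8)*(c - 7)*(c - 3)) = c - 7
(2) = r - 8
(3) = m^2 - 28*m/3 + 49/3
(4) = gcd((z - 4*sqrt(2))*(z + 2*sqrt(2)), (z - 2*sqrt(2))*(z + 2*sqrt(2))) = z + 2*sqrt(2)
(5) = u^2 - 10*u + 21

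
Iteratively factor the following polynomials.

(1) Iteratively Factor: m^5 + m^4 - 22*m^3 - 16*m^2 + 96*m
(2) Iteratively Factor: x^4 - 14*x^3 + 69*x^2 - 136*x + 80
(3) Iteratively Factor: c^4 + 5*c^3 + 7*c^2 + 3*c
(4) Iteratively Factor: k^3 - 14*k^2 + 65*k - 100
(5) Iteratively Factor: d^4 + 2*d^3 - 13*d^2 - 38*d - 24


(1) = (m)*(m^4 + m^3 - 22*m^2 - 16*m + 96) = m*(m + 4)*(m^3 - 3*m^2 - 10*m + 24) = m*(m + 3)*(m + 4)*(m^2 - 6*m + 8) = m*(m - 4)*(m + 3)*(m + 4)*(m - 2)
(2) = (x - 4)*(x^3 - 10*x^2 + 29*x - 20) = (x - 4)^2*(x^2 - 6*x + 5) = (x - 5)*(x - 4)^2*(x - 1)
(3) = (c)*(c^3 + 5*c^2 + 7*c + 3) = c*(c + 1)*(c^2 + 4*c + 3) = c*(c + 1)*(c + 3)*(c + 1)
(4) = (k - 5)*(k^2 - 9*k + 20) = (k - 5)^2*(k - 4)
(5) = (d + 1)*(d^3 + d^2 - 14*d - 24) = (d + 1)*(d + 2)*(d^2 - d - 12) = (d - 4)*(d + 1)*(d + 2)*(d + 3)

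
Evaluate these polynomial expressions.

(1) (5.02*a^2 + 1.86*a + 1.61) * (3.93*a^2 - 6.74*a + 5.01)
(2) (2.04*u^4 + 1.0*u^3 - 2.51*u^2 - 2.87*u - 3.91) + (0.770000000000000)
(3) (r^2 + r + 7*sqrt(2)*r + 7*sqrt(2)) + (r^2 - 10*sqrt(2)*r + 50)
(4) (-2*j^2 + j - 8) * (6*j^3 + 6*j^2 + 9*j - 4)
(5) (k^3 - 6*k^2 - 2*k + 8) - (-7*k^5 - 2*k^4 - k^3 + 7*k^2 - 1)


(1) = 19.7286*a^4 - 26.525*a^3 + 18.9411*a^2 - 1.5328*a + 8.0661
(2) = 2.04*u^4 + 1.0*u^3 - 2.51*u^2 - 2.87*u - 3.14
(3) = 2*r^2 - 3*sqrt(2)*r + r + 7*sqrt(2) + 50
(4) = -12*j^5 - 6*j^4 - 60*j^3 - 31*j^2 - 76*j + 32
(5) = 7*k^5 + 2*k^4 + 2*k^3 - 13*k^2 - 2*k + 9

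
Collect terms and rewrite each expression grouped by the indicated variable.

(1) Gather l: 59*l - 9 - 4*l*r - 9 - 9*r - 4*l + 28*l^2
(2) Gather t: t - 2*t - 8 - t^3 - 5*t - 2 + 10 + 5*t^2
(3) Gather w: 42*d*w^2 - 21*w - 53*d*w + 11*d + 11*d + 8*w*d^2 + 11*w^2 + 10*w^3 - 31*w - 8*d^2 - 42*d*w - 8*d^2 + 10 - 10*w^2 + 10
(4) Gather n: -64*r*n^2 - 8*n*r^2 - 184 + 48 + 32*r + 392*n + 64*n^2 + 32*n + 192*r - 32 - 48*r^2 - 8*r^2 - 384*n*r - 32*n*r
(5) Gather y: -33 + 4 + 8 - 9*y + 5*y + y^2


(1) = 28*l^2 + l*(55 - 4*r) - 9*r - 18
(2) = -t^3 + 5*t^2 - 6*t
(3) = -16*d^2 + 22*d + 10*w^3 + w^2*(42*d + 1) + w*(8*d^2 - 95*d - 52) + 20
(4) = n^2*(64 - 64*r) + n*(-8*r^2 - 416*r + 424) - 56*r^2 + 224*r - 168
(5) = y^2 - 4*y - 21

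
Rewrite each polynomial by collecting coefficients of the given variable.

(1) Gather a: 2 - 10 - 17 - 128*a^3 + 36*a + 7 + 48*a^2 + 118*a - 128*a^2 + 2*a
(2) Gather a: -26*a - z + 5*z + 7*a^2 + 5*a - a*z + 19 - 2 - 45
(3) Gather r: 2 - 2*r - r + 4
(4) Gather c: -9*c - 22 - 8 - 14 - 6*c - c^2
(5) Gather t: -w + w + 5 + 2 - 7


(1) = -128*a^3 - 80*a^2 + 156*a - 18
(2) = 7*a^2 + a*(-z - 21) + 4*z - 28
(3) = 6 - 3*r
(4) = -c^2 - 15*c - 44
(5) = 0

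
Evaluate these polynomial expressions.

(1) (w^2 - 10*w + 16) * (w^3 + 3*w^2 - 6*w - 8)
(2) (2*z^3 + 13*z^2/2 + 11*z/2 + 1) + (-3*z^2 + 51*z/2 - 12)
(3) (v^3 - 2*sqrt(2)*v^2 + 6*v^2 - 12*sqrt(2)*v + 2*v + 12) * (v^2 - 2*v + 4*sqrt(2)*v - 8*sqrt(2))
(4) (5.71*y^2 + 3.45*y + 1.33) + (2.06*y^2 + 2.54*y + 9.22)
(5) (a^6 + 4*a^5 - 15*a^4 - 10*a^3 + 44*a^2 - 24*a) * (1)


(1) = w^5 - 7*w^4 - 20*w^3 + 100*w^2 - 16*w - 128
(2) = 2*z^3 + 7*z^2/2 + 31*z - 11
(3) = v^5 + 2*sqrt(2)*v^4 + 4*v^4 - 26*v^3 + 8*sqrt(2)*v^3 - 56*v^2 - 16*sqrt(2)*v^2 + 32*sqrt(2)*v + 168*v - 96*sqrt(2)
(4) = 7.77*y^2 + 5.99*y + 10.55
(5) = a^6 + 4*a^5 - 15*a^4 - 10*a^3 + 44*a^2 - 24*a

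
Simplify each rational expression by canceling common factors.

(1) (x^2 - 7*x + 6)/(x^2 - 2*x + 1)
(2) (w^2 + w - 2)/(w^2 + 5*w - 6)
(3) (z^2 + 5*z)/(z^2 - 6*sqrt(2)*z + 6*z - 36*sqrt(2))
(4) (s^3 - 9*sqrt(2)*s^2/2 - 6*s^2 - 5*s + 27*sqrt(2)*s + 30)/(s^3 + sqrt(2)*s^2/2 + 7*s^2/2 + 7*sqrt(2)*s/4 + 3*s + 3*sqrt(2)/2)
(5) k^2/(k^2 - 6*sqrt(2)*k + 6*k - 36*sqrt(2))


(1) = (x - 6)/(x - 1)
(2) = (w + 2)/(w + 6)
(3) = (z^2 + 5*z)/(z^2 + z*(6 - 6*sqrt(2)) - 36*sqrt(2))
(4) = (8*s^2 + s*(-40*sqrt(2) - 48) + 240*sqrt(2))/(8*s^2 + 28*s + 24)
(5) = k^2/(k^2 + k*(6 - 6*sqrt(2)) - 36*sqrt(2))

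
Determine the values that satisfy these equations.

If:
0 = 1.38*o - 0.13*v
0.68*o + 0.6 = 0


Then:
o = -0.88
v = -9.37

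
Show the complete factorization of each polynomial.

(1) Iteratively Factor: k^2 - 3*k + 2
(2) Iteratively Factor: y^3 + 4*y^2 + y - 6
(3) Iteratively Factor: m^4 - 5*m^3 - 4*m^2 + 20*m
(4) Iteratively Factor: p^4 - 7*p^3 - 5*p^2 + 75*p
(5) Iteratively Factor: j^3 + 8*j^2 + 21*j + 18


(1) = (k - 2)*(k - 1)
(2) = (y - 1)*(y^2 + 5*y + 6) = (y - 1)*(y + 3)*(y + 2)
(3) = (m + 2)*(m^3 - 7*m^2 + 10*m) = (m - 5)*(m + 2)*(m^2 - 2*m) = m*(m - 5)*(m + 2)*(m - 2)
(4) = (p - 5)*(p^3 - 2*p^2 - 15*p) = (p - 5)^2*(p^2 + 3*p) = p*(p - 5)^2*(p + 3)
(5) = (j + 2)*(j^2 + 6*j + 9) = (j + 2)*(j + 3)*(j + 3)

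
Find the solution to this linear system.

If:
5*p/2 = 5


Then:
p = 2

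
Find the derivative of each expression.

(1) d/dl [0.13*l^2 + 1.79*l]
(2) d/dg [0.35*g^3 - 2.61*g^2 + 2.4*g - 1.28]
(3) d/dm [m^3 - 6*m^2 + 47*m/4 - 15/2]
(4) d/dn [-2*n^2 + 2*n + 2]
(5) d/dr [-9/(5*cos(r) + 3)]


(1) = 0.26*l + 1.79
(2) = 1.05*g^2 - 5.22*g + 2.4
(3) = 3*m^2 - 12*m + 47/4
(4) = 2 - 4*n
(5) = -45*sin(r)/(5*cos(r) + 3)^2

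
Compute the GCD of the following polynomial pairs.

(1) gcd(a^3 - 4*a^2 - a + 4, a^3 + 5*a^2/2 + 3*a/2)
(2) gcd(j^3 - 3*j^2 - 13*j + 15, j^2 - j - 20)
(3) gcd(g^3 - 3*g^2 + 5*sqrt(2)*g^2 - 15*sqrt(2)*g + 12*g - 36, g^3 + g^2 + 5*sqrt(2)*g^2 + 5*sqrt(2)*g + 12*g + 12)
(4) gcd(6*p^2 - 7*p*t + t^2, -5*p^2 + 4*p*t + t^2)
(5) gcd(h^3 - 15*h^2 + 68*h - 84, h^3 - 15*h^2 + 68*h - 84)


(1) = a + 1
(2) = j - 5
(3) = gcd((g - 3)*(g + 2*sqrt(2))*(g + 3*sqrt(2)), (g + 1)*(g + 2*sqrt(2))*(g + 3*sqrt(2))) = g^2 + 5*sqrt(2)*g + 12
(4) = p - t
(5) = gcd((h - 7)*(h - 6)*(h - 2), (h - 7)*(h - 6)*(h - 2)) = h^3 - 15*h^2 + 68*h - 84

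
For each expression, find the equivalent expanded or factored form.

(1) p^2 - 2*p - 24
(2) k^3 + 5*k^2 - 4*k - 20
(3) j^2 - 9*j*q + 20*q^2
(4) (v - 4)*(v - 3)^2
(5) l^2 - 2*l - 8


(1) = (p - 6)*(p + 4)
(2) = (k - 2)*(k + 2)*(k + 5)
(3) = (j - 5*q)*(j - 4*q)
(4) = v^3 - 10*v^2 + 33*v - 36
(5) = (l - 4)*(l + 2)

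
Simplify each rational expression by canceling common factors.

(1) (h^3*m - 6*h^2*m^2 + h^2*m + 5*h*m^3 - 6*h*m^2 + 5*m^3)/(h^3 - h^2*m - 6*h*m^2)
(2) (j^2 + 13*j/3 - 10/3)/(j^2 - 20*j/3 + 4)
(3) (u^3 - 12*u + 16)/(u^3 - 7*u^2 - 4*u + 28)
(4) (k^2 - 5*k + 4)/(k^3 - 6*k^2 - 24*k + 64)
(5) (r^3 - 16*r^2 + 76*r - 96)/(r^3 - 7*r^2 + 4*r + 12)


(1) = (h^3*m - 6*h^2*m^2 + h^2*m + 5*h*m^3 - 6*h*m^2 + 5*m^3)/(h^3 - h^2*m - 6*h*m^2)
(2) = (j + 5)/(j - 6)
(3) = (u^2 + 2*u - 8)/(u^2 - 5*u - 14)
(4) = (k^2 - 5*k + 4)/(k^3 - 6*k^2 - 24*k + 64)
(5) = (r - 8)/(r + 1)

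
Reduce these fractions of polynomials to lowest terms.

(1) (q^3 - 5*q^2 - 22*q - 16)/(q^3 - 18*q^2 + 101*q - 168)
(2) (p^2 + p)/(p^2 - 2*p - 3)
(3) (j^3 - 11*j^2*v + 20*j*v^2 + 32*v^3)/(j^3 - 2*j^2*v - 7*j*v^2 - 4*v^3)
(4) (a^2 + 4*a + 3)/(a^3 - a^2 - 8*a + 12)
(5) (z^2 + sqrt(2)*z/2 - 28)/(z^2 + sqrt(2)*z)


(1) = (q^2 + 3*q + 2)/(q^2 - 10*q + 21)
(2) = p/(p - 3)
(3) = (j - 8*v)/(j + v)
(4) = (a + 1)/(a^2 - 4*a + 4)
(5) = (2*z^2 + sqrt(2)*z - 56)/(2*z^2 + 2*sqrt(2)*z)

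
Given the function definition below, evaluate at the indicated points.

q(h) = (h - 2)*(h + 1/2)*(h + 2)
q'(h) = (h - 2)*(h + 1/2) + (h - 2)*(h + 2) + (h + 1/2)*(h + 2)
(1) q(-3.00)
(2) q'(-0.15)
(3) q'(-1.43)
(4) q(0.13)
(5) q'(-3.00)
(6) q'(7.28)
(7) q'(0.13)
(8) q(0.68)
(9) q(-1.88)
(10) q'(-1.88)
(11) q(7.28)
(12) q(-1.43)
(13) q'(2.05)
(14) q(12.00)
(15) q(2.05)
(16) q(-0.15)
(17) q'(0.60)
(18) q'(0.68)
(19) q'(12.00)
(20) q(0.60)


(1) = -12.50
(2) = -4.08
(3) = 0.70
(4) = -2.51
(5) = 20.00
(6) = 162.28
(7) = -3.82
(8) = -4.17
(9) = 0.64
(10) = 4.72
(11) = 381.21
(12) = 1.82
(13) = 10.66
(14) = 1750.00
(15) = 0.52
(16) = -1.39
(17) = -2.32
(18) = -1.93
(19) = 440.00
(20) = -4.00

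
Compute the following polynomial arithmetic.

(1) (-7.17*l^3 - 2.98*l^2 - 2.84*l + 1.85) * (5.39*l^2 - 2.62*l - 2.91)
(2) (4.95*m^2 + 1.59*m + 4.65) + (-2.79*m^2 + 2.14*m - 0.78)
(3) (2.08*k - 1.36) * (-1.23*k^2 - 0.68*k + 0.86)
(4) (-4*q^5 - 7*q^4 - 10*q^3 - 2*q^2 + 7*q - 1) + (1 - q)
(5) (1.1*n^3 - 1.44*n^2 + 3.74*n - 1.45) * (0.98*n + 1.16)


(1) = -38.6463*l^5 + 2.7232*l^4 + 13.3647*l^3 + 26.0841*l^2 + 3.4174*l - 5.3835
(2) = 2.16*m^2 + 3.73*m + 3.87
(3) = -2.5584*k^3 + 0.2584*k^2 + 2.7136*k - 1.1696
(4) = -4*q^5 - 7*q^4 - 10*q^3 - 2*q^2 + 6*q
(5) = 1.078*n^4 - 0.1352*n^3 + 1.9948*n^2 + 2.9174*n - 1.682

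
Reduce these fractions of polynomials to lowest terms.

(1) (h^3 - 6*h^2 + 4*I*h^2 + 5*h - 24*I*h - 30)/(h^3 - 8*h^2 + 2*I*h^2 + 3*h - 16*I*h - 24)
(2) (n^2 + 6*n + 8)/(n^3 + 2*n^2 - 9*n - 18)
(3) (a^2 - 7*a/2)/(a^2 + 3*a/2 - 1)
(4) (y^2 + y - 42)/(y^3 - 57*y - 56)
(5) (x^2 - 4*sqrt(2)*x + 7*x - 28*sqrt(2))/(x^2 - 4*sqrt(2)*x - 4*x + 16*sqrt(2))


(1) = (h^2 + h*(-6 + 5*I) - 30*I)/(h^2 + h*(-8 + 3*I) - 24*I)
(2) = (n + 4)/(n^2 - 9)
(3) = (2*a^2 - 7*a)/(2*a^2 + 3*a - 2)
(4) = (y - 6)/(y^2 - 7*y - 8)
(5) = (x + 7)/(x - 4)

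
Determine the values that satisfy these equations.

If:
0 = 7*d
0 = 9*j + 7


Then:
d = 0
j = -7/9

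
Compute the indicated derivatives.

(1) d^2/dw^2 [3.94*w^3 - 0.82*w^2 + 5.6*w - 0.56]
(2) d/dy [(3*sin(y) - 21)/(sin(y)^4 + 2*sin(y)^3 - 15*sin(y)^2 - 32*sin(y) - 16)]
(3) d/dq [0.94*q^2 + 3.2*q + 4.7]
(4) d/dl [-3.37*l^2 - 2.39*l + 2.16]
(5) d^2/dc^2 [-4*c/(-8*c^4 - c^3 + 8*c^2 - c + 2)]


(1) = 23.64*w - 1.64
(2) = 9*(-sin(y)^3 + 9*sin(y)^2 + 10*sin(y) - 80)*cos(y)/((sin(y) - 4)^2*(sin(y) + 1)^3*(sin(y) + 4)^2)
(3) = 1.88*q + 3.2
(4) = -6.74*l - 2.39
(5) = 8*(c*(32*c^3 + 3*c^2 - 16*c + 1)^2 + (-32*c^3 - 3*c^2 - c*(48*c^2 + 3*c - 8) + 16*c - 1)*(8*c^4 + c^3 - 8*c^2 + c - 2))/(8*c^4 + c^3 - 8*c^2 + c - 2)^3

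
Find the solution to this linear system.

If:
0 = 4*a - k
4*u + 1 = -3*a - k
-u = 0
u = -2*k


Then:
No Solution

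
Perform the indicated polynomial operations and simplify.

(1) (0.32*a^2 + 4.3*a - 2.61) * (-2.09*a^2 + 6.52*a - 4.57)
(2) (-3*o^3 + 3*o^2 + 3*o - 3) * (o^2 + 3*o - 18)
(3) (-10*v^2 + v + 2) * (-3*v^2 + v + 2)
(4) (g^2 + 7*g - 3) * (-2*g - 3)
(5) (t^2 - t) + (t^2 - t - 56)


(1) = -0.6688*a^4 - 6.9006*a^3 + 32.0285*a^2 - 36.6682*a + 11.9277
(2) = -3*o^5 - 6*o^4 + 66*o^3 - 48*o^2 - 63*o + 54
(3) = 30*v^4 - 13*v^3 - 25*v^2 + 4*v + 4
(4) = -2*g^3 - 17*g^2 - 15*g + 9
(5) = 2*t^2 - 2*t - 56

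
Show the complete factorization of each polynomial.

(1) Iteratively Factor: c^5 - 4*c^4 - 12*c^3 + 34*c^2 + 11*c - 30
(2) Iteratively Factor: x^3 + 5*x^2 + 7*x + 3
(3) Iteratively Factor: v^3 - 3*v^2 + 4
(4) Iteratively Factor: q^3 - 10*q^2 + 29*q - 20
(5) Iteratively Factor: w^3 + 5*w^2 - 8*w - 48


(1) = (c - 2)*(c^4 - 2*c^3 - 16*c^2 + 2*c + 15) = (c - 2)*(c + 1)*(c^3 - 3*c^2 - 13*c + 15) = (c - 2)*(c + 1)*(c + 3)*(c^2 - 6*c + 5) = (c - 2)*(c - 1)*(c + 1)*(c + 3)*(c - 5)
(2) = (x + 1)*(x^2 + 4*x + 3) = (x + 1)^2*(x + 3)
(3) = (v + 1)*(v^2 - 4*v + 4) = (v - 2)*(v + 1)*(v - 2)
(4) = (q - 1)*(q^2 - 9*q + 20) = (q - 4)*(q - 1)*(q - 5)
(5) = (w - 3)*(w^2 + 8*w + 16) = (w - 3)*(w + 4)*(w + 4)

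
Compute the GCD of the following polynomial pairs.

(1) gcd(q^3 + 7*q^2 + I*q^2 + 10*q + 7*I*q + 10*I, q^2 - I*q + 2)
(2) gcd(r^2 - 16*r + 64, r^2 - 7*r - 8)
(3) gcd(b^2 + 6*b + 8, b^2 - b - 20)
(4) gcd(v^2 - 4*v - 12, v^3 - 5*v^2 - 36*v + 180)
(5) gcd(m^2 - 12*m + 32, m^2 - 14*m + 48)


(1) = gcd((q + 2)*(q + 5)*(q + I), (q - 2*I)*(q + I)) = q + I
(2) = r - 8
(3) = gcd((b + 2)*(b + 4), (b - 5)*(b + 4)) = b + 4
(4) = gcd((v - 6)*(v + 2), (v - 6)*(v - 5)*(v + 6)) = v - 6
(5) = m - 8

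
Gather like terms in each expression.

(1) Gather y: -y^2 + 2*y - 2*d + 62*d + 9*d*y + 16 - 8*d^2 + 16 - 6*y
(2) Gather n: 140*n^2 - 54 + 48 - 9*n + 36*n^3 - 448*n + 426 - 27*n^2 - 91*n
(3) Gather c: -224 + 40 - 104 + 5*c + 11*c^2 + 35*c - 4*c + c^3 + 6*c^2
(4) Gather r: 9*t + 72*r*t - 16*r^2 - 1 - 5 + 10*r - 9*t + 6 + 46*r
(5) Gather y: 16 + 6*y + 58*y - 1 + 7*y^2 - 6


(1) = -8*d^2 + 60*d - y^2 + y*(9*d - 4) + 32
(2) = 36*n^3 + 113*n^2 - 548*n + 420
(3) = c^3 + 17*c^2 + 36*c - 288
(4) = -16*r^2 + r*(72*t + 56)
(5) = 7*y^2 + 64*y + 9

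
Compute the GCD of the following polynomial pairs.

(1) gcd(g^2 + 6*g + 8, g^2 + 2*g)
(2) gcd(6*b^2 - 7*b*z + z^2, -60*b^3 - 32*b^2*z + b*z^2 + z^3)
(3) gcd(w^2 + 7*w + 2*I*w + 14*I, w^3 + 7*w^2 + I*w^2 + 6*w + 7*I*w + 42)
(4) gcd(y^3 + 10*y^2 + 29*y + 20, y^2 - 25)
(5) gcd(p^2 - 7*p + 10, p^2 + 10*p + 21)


(1) = g + 2
(2) = gcd((-6*b + z)*(-b + z), (-6*b + z)*(2*b + z)*(5*b + z)) = -6*b + z
(3) = gcd((w + 7)*(w + 2*I), (w + 7)*(w - 2*I)*(w + 3*I)) = w + 7
(4) = y + 5
(5) = gcd((p - 5)*(p - 2), (p + 3)*(p + 7)) = 1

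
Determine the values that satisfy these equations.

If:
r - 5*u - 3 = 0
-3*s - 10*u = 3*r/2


Then:
r = 5*u + 3
s = -35*u/6 - 3/2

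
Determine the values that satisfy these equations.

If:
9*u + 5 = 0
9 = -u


Then:
No Solution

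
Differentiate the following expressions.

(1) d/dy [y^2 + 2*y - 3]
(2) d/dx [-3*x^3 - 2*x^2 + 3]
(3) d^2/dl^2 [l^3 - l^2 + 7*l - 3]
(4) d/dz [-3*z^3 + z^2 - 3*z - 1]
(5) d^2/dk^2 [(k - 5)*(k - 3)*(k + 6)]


(1) = 2*y + 2
(2) = x*(-9*x - 4)
(3) = 6*l - 2
(4) = -9*z^2 + 2*z - 3
(5) = 6*k - 4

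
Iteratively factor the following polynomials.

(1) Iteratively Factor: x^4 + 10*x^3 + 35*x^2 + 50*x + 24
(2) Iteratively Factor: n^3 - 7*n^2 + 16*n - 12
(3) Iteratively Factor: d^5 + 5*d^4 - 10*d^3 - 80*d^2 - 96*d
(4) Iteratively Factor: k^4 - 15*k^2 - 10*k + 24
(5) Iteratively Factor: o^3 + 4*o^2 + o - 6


(1) = (x + 4)*(x^3 + 6*x^2 + 11*x + 6) = (x + 3)*(x + 4)*(x^2 + 3*x + 2) = (x + 1)*(x + 3)*(x + 4)*(x + 2)
(2) = (n - 2)*(n^2 - 5*n + 6) = (n - 2)^2*(n - 3)
(3) = (d + 4)*(d^4 + d^3 - 14*d^2 - 24*d) = (d - 4)*(d + 4)*(d^3 + 5*d^2 + 6*d) = d*(d - 4)*(d + 4)*(d^2 + 5*d + 6) = d*(d - 4)*(d + 2)*(d + 4)*(d + 3)
(4) = (k + 3)*(k^3 - 3*k^2 - 6*k + 8) = (k + 2)*(k + 3)*(k^2 - 5*k + 4) = (k - 1)*(k + 2)*(k + 3)*(k - 4)
(5) = (o + 2)*(o^2 + 2*o - 3) = (o - 1)*(o + 2)*(o + 3)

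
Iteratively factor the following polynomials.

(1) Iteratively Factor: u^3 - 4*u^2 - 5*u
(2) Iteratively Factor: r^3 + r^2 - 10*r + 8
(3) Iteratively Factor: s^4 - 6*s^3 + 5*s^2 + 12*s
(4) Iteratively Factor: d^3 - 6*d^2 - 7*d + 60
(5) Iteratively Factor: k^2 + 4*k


(1) = (u)*(u^2 - 4*u - 5) = u*(u + 1)*(u - 5)
(2) = (r + 4)*(r^2 - 3*r + 2) = (r - 1)*(r + 4)*(r - 2)
(3) = (s - 3)*(s^3 - 3*s^2 - 4*s) = s*(s - 3)*(s^2 - 3*s - 4) = s*(s - 3)*(s + 1)*(s - 4)
(4) = (d + 3)*(d^2 - 9*d + 20) = (d - 5)*(d + 3)*(d - 4)
(5) = (k)*(k + 4)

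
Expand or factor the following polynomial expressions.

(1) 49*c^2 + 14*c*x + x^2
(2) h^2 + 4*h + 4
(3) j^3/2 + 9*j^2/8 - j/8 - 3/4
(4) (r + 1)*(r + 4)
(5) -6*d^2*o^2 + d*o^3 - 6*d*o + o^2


(1) = (7*c + x)^2
(2) = (h + 2)^2
(3) = (j/2 + 1)*(j - 3/4)*(j + 1)
(4) = r^2 + 5*r + 4
(5) = o*(-6*d + o)*(d*o + 1)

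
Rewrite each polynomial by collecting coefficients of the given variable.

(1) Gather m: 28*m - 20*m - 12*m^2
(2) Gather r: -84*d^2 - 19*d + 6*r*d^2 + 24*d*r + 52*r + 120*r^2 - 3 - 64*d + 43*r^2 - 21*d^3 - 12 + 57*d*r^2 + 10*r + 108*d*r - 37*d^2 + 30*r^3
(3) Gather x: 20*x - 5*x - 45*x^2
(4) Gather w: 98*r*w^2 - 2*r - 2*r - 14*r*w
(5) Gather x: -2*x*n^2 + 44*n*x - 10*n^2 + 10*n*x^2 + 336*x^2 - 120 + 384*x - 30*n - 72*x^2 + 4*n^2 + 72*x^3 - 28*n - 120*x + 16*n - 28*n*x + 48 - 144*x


(1) = -12*m^2 + 8*m
(2) = -21*d^3 - 121*d^2 - 83*d + 30*r^3 + r^2*(57*d + 163) + r*(6*d^2 + 132*d + 62) - 15
(3) = -45*x^2 + 15*x
(4) = 98*r*w^2 - 14*r*w - 4*r
(5) = -6*n^2 - 42*n + 72*x^3 + x^2*(10*n + 264) + x*(-2*n^2 + 16*n + 120) - 72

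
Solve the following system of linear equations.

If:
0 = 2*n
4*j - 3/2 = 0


Then:
j = 3/8
n = 0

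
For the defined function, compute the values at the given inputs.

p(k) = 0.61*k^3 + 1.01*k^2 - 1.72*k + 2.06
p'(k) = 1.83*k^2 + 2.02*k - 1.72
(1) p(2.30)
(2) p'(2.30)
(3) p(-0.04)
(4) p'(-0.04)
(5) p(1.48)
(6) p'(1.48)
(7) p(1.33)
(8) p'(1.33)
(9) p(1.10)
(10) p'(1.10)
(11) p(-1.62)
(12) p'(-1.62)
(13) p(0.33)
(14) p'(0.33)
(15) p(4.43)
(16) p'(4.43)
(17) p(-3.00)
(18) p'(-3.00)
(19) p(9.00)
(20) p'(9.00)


(1) = 10.87
(2) = 12.61
(3) = 2.13
(4) = -1.80
(5) = 3.70
(6) = 5.28
(7) = 2.99
(8) = 4.20
(9) = 2.20
(10) = 2.72
(11) = 4.90
(12) = -0.19
(13) = 1.62
(14) = -0.85
(15) = 67.29
(16) = 43.14
(17) = -0.16
(18) = 8.69
(19) = 513.08
(20) = 164.69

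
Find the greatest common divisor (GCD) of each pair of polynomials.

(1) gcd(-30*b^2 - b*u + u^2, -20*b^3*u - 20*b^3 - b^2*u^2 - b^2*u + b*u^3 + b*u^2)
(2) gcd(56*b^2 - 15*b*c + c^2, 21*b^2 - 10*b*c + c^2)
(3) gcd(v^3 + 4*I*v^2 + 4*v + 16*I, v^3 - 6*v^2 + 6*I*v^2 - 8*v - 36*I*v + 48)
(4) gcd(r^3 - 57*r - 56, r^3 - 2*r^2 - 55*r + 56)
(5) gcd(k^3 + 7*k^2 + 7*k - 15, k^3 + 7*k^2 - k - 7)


(1) = gcd((-6*b + u)*(5*b + u), (-5*b + u)*(4*b + u)*(b*u + b)) = 1
(2) = gcd((-8*b + c)*(-7*b + c), (-7*b + c)*(-3*b + c)) = 7*b - c
(3) = gcd((v - 2*I)*(v + 2*I)*(v + 4*I), (v - 6)*(v + 2*I)*(v + 4*I)) = v^2 + 6*I*v - 8
(4) = gcd((r - 8)*(r + 1)*(r + 7), (r - 8)*(r - 1)*(r + 7)) = r^2 - r - 56
(5) = gcd((k - 1)*(k + 3)*(k + 5), (k - 1)*(k + 1)*(k + 7)) = k - 1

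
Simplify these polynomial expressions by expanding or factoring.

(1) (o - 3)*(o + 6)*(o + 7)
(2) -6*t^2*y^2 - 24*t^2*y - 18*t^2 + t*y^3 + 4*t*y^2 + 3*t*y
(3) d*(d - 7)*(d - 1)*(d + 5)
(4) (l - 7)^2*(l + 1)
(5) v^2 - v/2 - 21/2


(1) = o^3 + 10*o^2 + 3*o - 126
(2) = (-6*t + y)*(y + 3)*(t*y + t)
(3) = d^4 - 3*d^3 - 33*d^2 + 35*d
(4) = l^3 - 13*l^2 + 35*l + 49
(5) = (v - 7/2)*(v + 3)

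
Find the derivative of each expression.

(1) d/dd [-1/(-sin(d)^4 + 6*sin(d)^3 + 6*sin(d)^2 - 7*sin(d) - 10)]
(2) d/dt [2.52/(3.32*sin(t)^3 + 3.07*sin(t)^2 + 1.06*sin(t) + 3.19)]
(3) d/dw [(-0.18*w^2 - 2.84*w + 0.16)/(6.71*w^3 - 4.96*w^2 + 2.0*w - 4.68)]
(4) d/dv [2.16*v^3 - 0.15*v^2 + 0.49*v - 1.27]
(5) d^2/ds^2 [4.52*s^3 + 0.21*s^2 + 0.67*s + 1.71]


(1) = (9*sin(d) + sin(3*d) - 9*cos(2*d) + 2)*cos(d)/(sin(d)^4 - 6*sin(d)^3 - 6*sin(d)^2 + 7*sin(d) + 10)^2
(2) = (-15.4728*sin(t) + 12.5496*cos(2*t) - 15.2208)*cos(t)/(3.32*sin(t)^3 + 3.07*sin(t)^2 + 1.06*sin(t) + 3.19)^2
(3) = (1.2078*w^4 + 38.1128*w^3 - 17.6672*w^2 + 3.272*w + 12.9712)/(45.0241*w^6 - 66.5632*w^5 + 51.4416*w^4 - 82.6456*w^3 + 50.4256*w^2 - 18.72*w + 21.9024)
(4) = 6.48*v^2 - 0.3*v + 0.49
(5) = 27.12*s + 0.42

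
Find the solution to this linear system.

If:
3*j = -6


Then:
j = -2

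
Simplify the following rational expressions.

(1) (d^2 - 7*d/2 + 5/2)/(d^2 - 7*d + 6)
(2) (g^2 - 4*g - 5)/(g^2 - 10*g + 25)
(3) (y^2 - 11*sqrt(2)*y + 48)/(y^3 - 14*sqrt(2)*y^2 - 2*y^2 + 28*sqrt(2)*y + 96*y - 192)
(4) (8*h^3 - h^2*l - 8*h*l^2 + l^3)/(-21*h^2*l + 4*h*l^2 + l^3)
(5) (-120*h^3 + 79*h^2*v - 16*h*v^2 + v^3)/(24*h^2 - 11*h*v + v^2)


(1) = (2*d - 5)/(2*d - 12)
(2) = (g + 1)/(g - 5)
(3) = (y - 3*sqrt(2))/(y^2 + y*(-6*sqrt(2) - 2) + 12*sqrt(2))
(4) = (-8*h^3 + h^2*l + 8*h*l^2 - l^3)/(21*h^2*l - 4*h*l^2 - l^3)
(5) = -5*h + v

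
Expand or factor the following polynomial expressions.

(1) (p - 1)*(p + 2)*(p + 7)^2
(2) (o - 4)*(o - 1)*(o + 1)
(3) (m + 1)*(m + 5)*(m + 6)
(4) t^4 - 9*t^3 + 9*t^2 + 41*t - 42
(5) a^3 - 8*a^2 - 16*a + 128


(1) = p^4 + 15*p^3 + 61*p^2 + 21*p - 98
(2) = o^3 - 4*o^2 - o + 4
(3) = m^3 + 12*m^2 + 41*m + 30
(4) = (t - 7)*(t - 3)*(t - 1)*(t + 2)
(5) = (a - 8)*(a - 4)*(a + 4)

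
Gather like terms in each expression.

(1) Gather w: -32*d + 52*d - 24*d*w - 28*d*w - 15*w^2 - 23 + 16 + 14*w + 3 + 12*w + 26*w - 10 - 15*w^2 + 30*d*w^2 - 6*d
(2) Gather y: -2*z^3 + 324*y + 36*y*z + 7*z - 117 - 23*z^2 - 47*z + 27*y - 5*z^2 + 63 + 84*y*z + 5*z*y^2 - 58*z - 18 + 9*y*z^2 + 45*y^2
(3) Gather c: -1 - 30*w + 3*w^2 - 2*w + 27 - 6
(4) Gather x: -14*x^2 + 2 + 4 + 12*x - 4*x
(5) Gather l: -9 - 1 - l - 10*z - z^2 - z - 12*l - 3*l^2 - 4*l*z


(1) = 14*d + w^2*(30*d - 30) + w*(52 - 52*d) - 14
(2) = y^2*(5*z + 45) + y*(9*z^2 + 120*z + 351) - 2*z^3 - 28*z^2 - 98*z - 72
(3) = 3*w^2 - 32*w + 20
(4) = -14*x^2 + 8*x + 6
(5) = -3*l^2 + l*(-4*z - 13) - z^2 - 11*z - 10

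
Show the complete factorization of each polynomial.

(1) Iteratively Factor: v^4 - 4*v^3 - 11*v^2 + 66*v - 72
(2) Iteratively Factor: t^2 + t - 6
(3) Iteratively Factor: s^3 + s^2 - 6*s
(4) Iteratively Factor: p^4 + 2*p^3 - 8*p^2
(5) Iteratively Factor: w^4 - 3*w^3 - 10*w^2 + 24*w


(1) = (v - 2)*(v^3 - 2*v^2 - 15*v + 36) = (v - 2)*(v + 4)*(v^2 - 6*v + 9) = (v - 3)*(v - 2)*(v + 4)*(v - 3)
(2) = (t + 3)*(t - 2)
(3) = (s)*(s^2 + s - 6) = s*(s - 2)*(s + 3)
(4) = (p - 2)*(p^3 + 4*p^2) = p*(p - 2)*(p^2 + 4*p) = p*(p - 2)*(p + 4)*(p)
(5) = (w - 4)*(w^3 + w^2 - 6*w) = w*(w - 4)*(w^2 + w - 6) = w*(w - 4)*(w - 2)*(w + 3)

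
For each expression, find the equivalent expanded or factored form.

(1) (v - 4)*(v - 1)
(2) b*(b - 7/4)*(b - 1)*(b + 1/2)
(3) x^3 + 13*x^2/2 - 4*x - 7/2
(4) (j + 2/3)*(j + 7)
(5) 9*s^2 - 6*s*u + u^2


(1) = v^2 - 5*v + 4
(2) = b^4 - 9*b^3/4 + 3*b^2/8 + 7*b/8
(3) = (x - 1)*(x + 1/2)*(x + 7)
(4) = j^2 + 23*j/3 + 14/3
(5) = (-3*s + u)^2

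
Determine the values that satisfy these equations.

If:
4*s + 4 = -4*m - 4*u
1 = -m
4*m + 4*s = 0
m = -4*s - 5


Then:
No Solution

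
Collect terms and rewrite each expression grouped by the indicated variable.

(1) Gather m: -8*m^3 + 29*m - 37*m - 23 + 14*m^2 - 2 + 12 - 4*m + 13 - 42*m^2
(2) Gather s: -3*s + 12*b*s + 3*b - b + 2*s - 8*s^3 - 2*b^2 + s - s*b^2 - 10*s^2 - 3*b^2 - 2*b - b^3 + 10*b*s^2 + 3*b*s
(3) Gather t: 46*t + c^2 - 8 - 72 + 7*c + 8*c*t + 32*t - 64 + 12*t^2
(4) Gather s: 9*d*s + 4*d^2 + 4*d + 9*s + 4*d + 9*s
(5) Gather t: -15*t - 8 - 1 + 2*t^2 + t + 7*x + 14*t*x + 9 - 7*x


(1) = -8*m^3 - 28*m^2 - 12*m
(2) = -b^3 - 5*b^2 - 8*s^3 + s^2*(10*b - 10) + s*(-b^2 + 15*b)
(3) = c^2 + 7*c + 12*t^2 + t*(8*c + 78) - 144
(4) = 4*d^2 + 8*d + s*(9*d + 18)
(5) = 2*t^2 + t*(14*x - 14)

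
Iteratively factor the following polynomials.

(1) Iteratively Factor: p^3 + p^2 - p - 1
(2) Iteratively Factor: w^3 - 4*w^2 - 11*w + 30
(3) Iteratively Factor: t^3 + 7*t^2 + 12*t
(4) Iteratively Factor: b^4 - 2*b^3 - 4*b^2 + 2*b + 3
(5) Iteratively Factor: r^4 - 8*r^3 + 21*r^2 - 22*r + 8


(1) = (p - 1)*(p^2 + 2*p + 1) = (p - 1)*(p + 1)*(p + 1)
(2) = (w - 2)*(w^2 - 2*w - 15) = (w - 2)*(w + 3)*(w - 5)
(3) = (t)*(t^2 + 7*t + 12) = t*(t + 3)*(t + 4)
(4) = (b + 1)*(b^3 - 3*b^2 - b + 3) = (b + 1)^2*(b^2 - 4*b + 3) = (b - 3)*(b + 1)^2*(b - 1)
(5) = (r - 4)*(r^3 - 4*r^2 + 5*r - 2) = (r - 4)*(r - 1)*(r^2 - 3*r + 2) = (r - 4)*(r - 1)^2*(r - 2)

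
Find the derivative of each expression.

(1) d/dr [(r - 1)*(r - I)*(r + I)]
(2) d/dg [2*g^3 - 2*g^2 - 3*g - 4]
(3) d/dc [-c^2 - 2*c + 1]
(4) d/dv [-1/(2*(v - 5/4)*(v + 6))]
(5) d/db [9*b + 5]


(1) = 3*r^2 - 2*r + 1
(2) = 6*g^2 - 4*g - 3
(3) = -2*c - 2
(4) = 2*(8*v + 19)/((v + 6)^2*(4*v - 5)^2)
(5) = 9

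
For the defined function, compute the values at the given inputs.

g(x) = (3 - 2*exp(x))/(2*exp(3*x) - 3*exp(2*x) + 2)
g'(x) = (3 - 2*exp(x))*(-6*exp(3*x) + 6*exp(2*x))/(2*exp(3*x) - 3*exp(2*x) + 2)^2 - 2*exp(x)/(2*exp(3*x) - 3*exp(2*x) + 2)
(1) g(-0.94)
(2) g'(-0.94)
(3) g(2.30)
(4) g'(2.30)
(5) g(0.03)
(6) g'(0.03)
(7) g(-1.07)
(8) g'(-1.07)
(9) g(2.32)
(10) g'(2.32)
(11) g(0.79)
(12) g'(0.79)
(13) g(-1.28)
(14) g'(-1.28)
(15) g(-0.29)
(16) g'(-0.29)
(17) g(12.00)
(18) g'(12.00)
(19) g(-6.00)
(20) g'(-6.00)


(1) = 1.34
(2) = -0.02
(3) = -0.01
(4) = 0.02
(5) = 0.94
(6) = -2.24
(7) = 1.34
(8) = -0.04
(9) = -0.01
(10) = 0.02
(11) = -0.16
(12) = 0.13
(13) = 1.35
(14) = -0.06
(15) = 1.30
(16) = -0.34
(17) = -0.00
(18) = 0.00
(19) = 1.50
(20) = -0.00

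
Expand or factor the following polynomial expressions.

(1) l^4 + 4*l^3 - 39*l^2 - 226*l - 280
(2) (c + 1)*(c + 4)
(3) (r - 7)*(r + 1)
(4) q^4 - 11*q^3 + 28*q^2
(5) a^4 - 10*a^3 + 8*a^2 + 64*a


(1) = (l - 7)*(l + 2)*(l + 4)*(l + 5)
(2) = c^2 + 5*c + 4
(3) = r^2 - 6*r - 7
(4) = q^2*(q - 7)*(q - 4)
(5) = a*(a - 8)*(a - 4)*(a + 2)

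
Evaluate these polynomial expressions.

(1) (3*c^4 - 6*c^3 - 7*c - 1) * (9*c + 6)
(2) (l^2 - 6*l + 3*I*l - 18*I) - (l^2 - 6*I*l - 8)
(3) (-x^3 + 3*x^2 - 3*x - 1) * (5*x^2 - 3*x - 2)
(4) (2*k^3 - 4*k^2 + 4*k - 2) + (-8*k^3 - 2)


(1) = 27*c^5 - 36*c^4 - 36*c^3 - 63*c^2 - 51*c - 6
(2) = -6*l + 9*I*l + 8 - 18*I
(3) = -5*x^5 + 18*x^4 - 22*x^3 - 2*x^2 + 9*x + 2
(4) = -6*k^3 - 4*k^2 + 4*k - 4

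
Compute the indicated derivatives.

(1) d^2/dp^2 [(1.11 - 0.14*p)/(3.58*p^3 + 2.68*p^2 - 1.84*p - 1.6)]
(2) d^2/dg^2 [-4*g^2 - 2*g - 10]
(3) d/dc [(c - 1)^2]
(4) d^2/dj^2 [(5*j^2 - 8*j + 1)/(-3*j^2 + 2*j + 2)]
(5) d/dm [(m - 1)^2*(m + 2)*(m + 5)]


(1) = (-10.765776*p^5 + 162.655152*p^4 + 166.541056*p^3 - 5.659008*p^2 + 1.704768*p + 17.859712)/(45.882712*p^9 + 103.043856*p^8 + 6.392448*p^7 - 148.192064*p^6 - 95.391744*p^5 + 55.981824*p^4 + 68.604416*p^3 + 4.33152*p^2 - 14.1312*p - 4.096)
(2) = -8
(3) = 2*c - 2
(4) = 2*(42*j^3 - 117*j^2 + 162*j - 62)/(27*j^6 - 54*j^5 - 18*j^4 + 64*j^3 + 12*j^2 - 24*j - 8)
(5) = 4*m^3 + 15*m^2 - 6*m - 13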